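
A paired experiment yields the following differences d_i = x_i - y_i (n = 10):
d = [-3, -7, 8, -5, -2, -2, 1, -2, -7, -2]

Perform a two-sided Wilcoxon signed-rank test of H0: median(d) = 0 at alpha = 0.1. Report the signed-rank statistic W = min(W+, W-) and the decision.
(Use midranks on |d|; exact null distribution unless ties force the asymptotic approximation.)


Step 1: Drop any zero differences (none here) and take |d_i|.
|d| = [3, 7, 8, 5, 2, 2, 1, 2, 7, 2]
Step 2: Midrank |d_i| (ties get averaged ranks).
ranks: |3|->6, |7|->8.5, |8|->10, |5|->7, |2|->3.5, |2|->3.5, |1|->1, |2|->3.5, |7|->8.5, |2|->3.5
Step 3: Attach original signs; sum ranks with positive sign and with negative sign.
W+ = 10 + 1 = 11
W- = 6 + 8.5 + 7 + 3.5 + 3.5 + 3.5 + 8.5 + 3.5 = 44
(Check: W+ + W- = 55 should equal n(n+1)/2 = 55.)
Step 4: Test statistic W = min(W+, W-) = 11.
Step 5: Ties in |d|, so use the tie-corrected normal approximation.
        E[W] = n(n+1)/4 = 10*11/4 = 27.5.
        Tie groups: |d|=2 (t=4), |d|=7 (t=2); sum(t^3 - t) = 66.
        Var[W] = n(n+1)(2n+1)/24 - sum(t^3-t)/48 = 2310/24 - 66/48 = 94.875.
        z = (W - E[W]) / sqrt(Var[W]) = (11 - 27.5) / 9.7404 = -1.6940.
        Two-sided p = 2*Phi(z) = 0.090269.
Step 6: alpha = 0.1. reject H0.

W+ = 11, W- = 44, W = min = 11, p = 0.090269, reject H0.


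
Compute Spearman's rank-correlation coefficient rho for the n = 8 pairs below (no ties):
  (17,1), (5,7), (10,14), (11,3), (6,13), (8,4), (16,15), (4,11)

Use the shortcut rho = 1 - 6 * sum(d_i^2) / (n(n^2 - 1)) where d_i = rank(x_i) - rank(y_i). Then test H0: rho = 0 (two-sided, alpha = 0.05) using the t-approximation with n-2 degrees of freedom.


Step 1: Rank x and y separately (midranks; no ties here).
rank(x): 17->8, 5->2, 10->5, 11->6, 6->3, 8->4, 16->7, 4->1
rank(y): 1->1, 7->4, 14->7, 3->2, 13->6, 4->3, 15->8, 11->5
Step 2: d_i = R_x(i) - R_y(i); compute d_i^2.
  (8-1)^2=49, (2-4)^2=4, (5-7)^2=4, (6-2)^2=16, (3-6)^2=9, (4-3)^2=1, (7-8)^2=1, (1-5)^2=16
sum(d^2) = 100.
Step 3: rho = 1 - 6*100 / (8*(8^2 - 1)) = 1 - 600/504 = -0.190476.
Step 4: Under H0, t = rho * sqrt((n-2)/(1-rho^2)) = -0.4753 ~ t(6).
Step 5: Two-sided p-value from the t-distribution with 6 df = 0.651401.
Step 6: alpha = 0.05. fail to reject H0.

rho = -0.1905, p = 0.651401, fail to reject H0 at alpha = 0.05.


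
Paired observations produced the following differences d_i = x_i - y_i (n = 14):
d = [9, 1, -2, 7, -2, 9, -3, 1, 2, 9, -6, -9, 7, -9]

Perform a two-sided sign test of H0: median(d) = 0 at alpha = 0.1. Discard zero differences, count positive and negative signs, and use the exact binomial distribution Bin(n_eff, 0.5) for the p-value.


Step 1: Discard zero differences. Original n = 14; n_eff = number of nonzero differences = 14.
Nonzero differences (with sign): +9, +1, -2, +7, -2, +9, -3, +1, +2, +9, -6, -9, +7, -9
Step 2: Count signs: positive = 8, negative = 6.
Step 3: Under H0: P(positive) = 0.5, so the number of positives S ~ Bin(14, 0.5).
Step 4: Two-sided exact p-value = sum of Bin(14,0.5) probabilities at or below the observed probability = 0.790527.
Step 5: alpha = 0.1. fail to reject H0.

n_eff = 14, pos = 8, neg = 6, p = 0.790527, fail to reject H0.


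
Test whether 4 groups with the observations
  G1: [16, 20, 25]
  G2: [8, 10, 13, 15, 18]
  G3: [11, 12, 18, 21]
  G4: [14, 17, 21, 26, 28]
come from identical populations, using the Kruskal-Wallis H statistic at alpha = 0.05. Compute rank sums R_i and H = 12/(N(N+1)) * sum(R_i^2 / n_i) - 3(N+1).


Step 1: Combine all N = 17 observations and assign midranks.
sorted (value, group, rank): (8,G2,1), (10,G2,2), (11,G3,3), (12,G3,4), (13,G2,5), (14,G4,6), (15,G2,7), (16,G1,8), (17,G4,9), (18,G2,10.5), (18,G3,10.5), (20,G1,12), (21,G3,13.5), (21,G4,13.5), (25,G1,15), (26,G4,16), (28,G4,17)
Step 2: Sum ranks within each group.
R_1 = 35 (n_1 = 3)
R_2 = 25.5 (n_2 = 5)
R_3 = 31 (n_3 = 4)
R_4 = 61.5 (n_4 = 5)
Step 3: H = 12/(N(N+1)) * sum(R_i^2/n_i) - 3(N+1)
     = 12/(17*18) * (35^2/3 + 25.5^2/5 + 31^2/4 + 61.5^2/5) - 3*18
     = 0.039216 * 1535.08 - 54
     = 6.199346.
Step 4: Ties present; correction factor C = 1 - 12/(17^3 - 17) = 0.997549. Corrected H = 6.199346 / 0.997549 = 6.214578.
Step 5: Under H0, H ~ chi^2(3); p-value = 0.101625.
Step 6: alpha = 0.05. fail to reject H0.

H = 6.2146, df = 3, p = 0.101625, fail to reject H0.


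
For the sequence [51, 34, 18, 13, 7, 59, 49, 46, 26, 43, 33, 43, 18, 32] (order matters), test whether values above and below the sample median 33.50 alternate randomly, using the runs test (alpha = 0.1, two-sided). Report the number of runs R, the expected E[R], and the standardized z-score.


Step 1: Compute median = 33.50; label A = above, B = below.
Labels in order: AABBBAAABABABB  (n_A = 7, n_B = 7)
Step 2: Count runs R = 8.
Step 3: Under H0 (random ordering), E[R] = 2*n_A*n_B/(n_A+n_B) + 1 = 2*7*7/14 + 1 = 8.0000.
        Var[R] = 2*n_A*n_B*(2*n_A*n_B - n_A - n_B) / ((n_A+n_B)^2 * (n_A+n_B-1)) = 8232/2548 = 3.2308.
        SD[R] = 1.7974.
Step 4: R = E[R], so z = 0 with no continuity correction.
Step 5: Two-sided p-value via normal approximation = 2*(1 - Phi(|z|)) = 1.000000.
Step 6: alpha = 0.1. fail to reject H0.

R = 8, z = 0.0000, p = 1.000000, fail to reject H0.


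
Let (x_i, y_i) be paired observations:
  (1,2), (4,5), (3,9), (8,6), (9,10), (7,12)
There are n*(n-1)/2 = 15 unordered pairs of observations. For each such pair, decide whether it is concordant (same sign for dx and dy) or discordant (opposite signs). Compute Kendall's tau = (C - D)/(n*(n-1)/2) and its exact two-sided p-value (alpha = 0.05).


Step 1: Enumerate the 15 unordered pairs (i,j) with i<j and classify each by sign(x_j-x_i) * sign(y_j-y_i).
  (1,2):dx=+3,dy=+3->C; (1,3):dx=+2,dy=+7->C; (1,4):dx=+7,dy=+4->C; (1,5):dx=+8,dy=+8->C
  (1,6):dx=+6,dy=+10->C; (2,3):dx=-1,dy=+4->D; (2,4):dx=+4,dy=+1->C; (2,5):dx=+5,dy=+5->C
  (2,6):dx=+3,dy=+7->C; (3,4):dx=+5,dy=-3->D; (3,5):dx=+6,dy=+1->C; (3,6):dx=+4,dy=+3->C
  (4,5):dx=+1,dy=+4->C; (4,6):dx=-1,dy=+6->D; (5,6):dx=-2,dy=+2->D
Step 2: C = 11, D = 4, total pairs = 15.
Step 3: tau = (C - D)/(n(n-1)/2) = (11 - 4)/15 = 0.466667.
Step 4: Exact two-sided p-value (enumerate n! = 720 permutations of y under H0): p = 0.272222.
Step 5: alpha = 0.05. fail to reject H0.

tau_b = 0.4667 (C=11, D=4), p = 0.272222, fail to reject H0.


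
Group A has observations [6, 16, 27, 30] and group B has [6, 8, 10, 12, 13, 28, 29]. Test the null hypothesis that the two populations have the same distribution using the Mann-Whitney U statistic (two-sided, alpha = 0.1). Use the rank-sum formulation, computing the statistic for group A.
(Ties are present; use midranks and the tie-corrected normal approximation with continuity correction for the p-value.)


Step 1: Combine and sort all 11 observations; assign midranks.
sorted (value, group): (6,X), (6,Y), (8,Y), (10,Y), (12,Y), (13,Y), (16,X), (27,X), (28,Y), (29,Y), (30,X)
ranks: 6->1.5, 6->1.5, 8->3, 10->4, 12->5, 13->6, 16->7, 27->8, 28->9, 29->10, 30->11
Step 2: Rank sum for X: R1 = 1.5 + 7 + 8 + 11 = 27.5.
Step 3: U_X = R1 - n1(n1+1)/2 = 27.5 - 4*5/2 = 27.5 - 10 = 17.5.
       U_Y = n1*n2 - U_X = 28 - 17.5 = 10.5.
Step 4: Ties are present, so use the tie-corrected normal approximation (with continuity correction) for the p-value.
Step 5: p-value = 0.569872; compare to alpha = 0.1. fail to reject H0.

U_X = 17.5, p = 0.569872, fail to reject H0 at alpha = 0.1.


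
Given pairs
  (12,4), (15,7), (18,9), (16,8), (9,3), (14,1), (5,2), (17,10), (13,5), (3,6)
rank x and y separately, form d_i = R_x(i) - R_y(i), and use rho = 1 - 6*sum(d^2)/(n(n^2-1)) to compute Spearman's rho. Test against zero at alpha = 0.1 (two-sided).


Step 1: Rank x and y separately (midranks; no ties here).
rank(x): 12->4, 15->7, 18->10, 16->8, 9->3, 14->6, 5->2, 17->9, 13->5, 3->1
rank(y): 4->4, 7->7, 9->9, 8->8, 3->3, 1->1, 2->2, 10->10, 5->5, 6->6
Step 2: d_i = R_x(i) - R_y(i); compute d_i^2.
  (4-4)^2=0, (7-7)^2=0, (10-9)^2=1, (8-8)^2=0, (3-3)^2=0, (6-1)^2=25, (2-2)^2=0, (9-10)^2=1, (5-5)^2=0, (1-6)^2=25
sum(d^2) = 52.
Step 3: rho = 1 - 6*52 / (10*(10^2 - 1)) = 1 - 312/990 = 0.684848.
Step 4: Under H0, t = rho * sqrt((n-2)/(1-rho^2)) = 2.6583 ~ t(8).
Step 5: Two-sided p-value from the t-distribution with 8 df = 0.028883.
Step 6: alpha = 0.1. reject H0.

rho = 0.6848, p = 0.028883, reject H0 at alpha = 0.1.


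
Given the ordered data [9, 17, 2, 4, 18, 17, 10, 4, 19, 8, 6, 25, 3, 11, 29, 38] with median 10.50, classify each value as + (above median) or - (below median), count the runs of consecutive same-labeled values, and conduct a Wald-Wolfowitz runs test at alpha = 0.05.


Step 1: Compute median = 10.50; label A = above, B = below.
Labels in order: BABBAABBABBABAAA  (n_A = 8, n_B = 8)
Step 2: Count runs R = 10.
Step 3: Under H0 (random ordering), E[R] = 2*n_A*n_B/(n_A+n_B) + 1 = 2*8*8/16 + 1 = 9.0000.
        Var[R] = 2*n_A*n_B*(2*n_A*n_B - n_A - n_B) / ((n_A+n_B)^2 * (n_A+n_B-1)) = 14336/3840 = 3.7333.
        SD[R] = 1.9322.
Step 4: Continuity-corrected z = (R - 0.5 - E[R]) / SD[R] = (10 - 0.5 - 9.0000) / 1.9322 = 0.2588.
Step 5: Two-sided p-value via normal approximation = 2*(1 - Phi(|z|)) = 0.795809.
Step 6: alpha = 0.05. fail to reject H0.

R = 10, z = 0.2588, p = 0.795809, fail to reject H0.


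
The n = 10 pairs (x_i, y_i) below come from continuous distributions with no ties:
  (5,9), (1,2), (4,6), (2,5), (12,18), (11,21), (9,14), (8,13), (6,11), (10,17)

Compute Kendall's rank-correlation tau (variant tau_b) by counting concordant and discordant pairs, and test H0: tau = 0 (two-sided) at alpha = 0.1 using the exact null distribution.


Step 1: Enumerate the 45 unordered pairs (i,j) with i<j and classify each by sign(x_j-x_i) * sign(y_j-y_i).
  (1,2):dx=-4,dy=-7->C; (1,3):dx=-1,dy=-3->C; (1,4):dx=-3,dy=-4->C; (1,5):dx=+7,dy=+9->C
  (1,6):dx=+6,dy=+12->C; (1,7):dx=+4,dy=+5->C; (1,8):dx=+3,dy=+4->C; (1,9):dx=+1,dy=+2->C
  (1,10):dx=+5,dy=+8->C; (2,3):dx=+3,dy=+4->C; (2,4):dx=+1,dy=+3->C; (2,5):dx=+11,dy=+16->C
  (2,6):dx=+10,dy=+19->C; (2,7):dx=+8,dy=+12->C; (2,8):dx=+7,dy=+11->C; (2,9):dx=+5,dy=+9->C
  (2,10):dx=+9,dy=+15->C; (3,4):dx=-2,dy=-1->C; (3,5):dx=+8,dy=+12->C; (3,6):dx=+7,dy=+15->C
  (3,7):dx=+5,dy=+8->C; (3,8):dx=+4,dy=+7->C; (3,9):dx=+2,dy=+5->C; (3,10):dx=+6,dy=+11->C
  (4,5):dx=+10,dy=+13->C; (4,6):dx=+9,dy=+16->C; (4,7):dx=+7,dy=+9->C; (4,8):dx=+6,dy=+8->C
  (4,9):dx=+4,dy=+6->C; (4,10):dx=+8,dy=+12->C; (5,6):dx=-1,dy=+3->D; (5,7):dx=-3,dy=-4->C
  (5,8):dx=-4,dy=-5->C; (5,9):dx=-6,dy=-7->C; (5,10):dx=-2,dy=-1->C; (6,7):dx=-2,dy=-7->C
  (6,8):dx=-3,dy=-8->C; (6,9):dx=-5,dy=-10->C; (6,10):dx=-1,dy=-4->C; (7,8):dx=-1,dy=-1->C
  (7,9):dx=-3,dy=-3->C; (7,10):dx=+1,dy=+3->C; (8,9):dx=-2,dy=-2->C; (8,10):dx=+2,dy=+4->C
  (9,10):dx=+4,dy=+6->C
Step 2: C = 44, D = 1, total pairs = 45.
Step 3: tau = (C - D)/(n(n-1)/2) = (44 - 1)/45 = 0.955556.
Step 4: Exact two-sided p-value (enumerate n! = 3628800 permutations of y under H0): p = 0.000006.
Step 5: alpha = 0.1. reject H0.

tau_b = 0.9556 (C=44, D=1), p = 0.000006, reject H0.


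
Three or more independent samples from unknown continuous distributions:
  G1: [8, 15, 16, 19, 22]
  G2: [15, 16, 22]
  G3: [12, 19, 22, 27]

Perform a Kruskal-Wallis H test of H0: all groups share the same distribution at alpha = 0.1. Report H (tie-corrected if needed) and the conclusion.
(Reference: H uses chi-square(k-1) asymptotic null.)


Step 1: Combine all N = 12 observations and assign midranks.
sorted (value, group, rank): (8,G1,1), (12,G3,2), (15,G1,3.5), (15,G2,3.5), (16,G1,5.5), (16,G2,5.5), (19,G1,7.5), (19,G3,7.5), (22,G1,10), (22,G2,10), (22,G3,10), (27,G3,12)
Step 2: Sum ranks within each group.
R_1 = 27.5 (n_1 = 5)
R_2 = 19 (n_2 = 3)
R_3 = 31.5 (n_3 = 4)
Step 3: H = 12/(N(N+1)) * sum(R_i^2/n_i) - 3(N+1)
     = 12/(12*13) * (27.5^2/5 + 19^2/3 + 31.5^2/4) - 3*13
     = 0.076923 * 519.646 - 39
     = 0.972756.
Step 4: Ties present; correction factor C = 1 - 42/(12^3 - 12) = 0.975524. Corrected H = 0.972756 / 0.975524 = 0.997162.
Step 5: Under H0, H ~ chi^2(2); p-value = 0.607392.
Step 6: alpha = 0.1. fail to reject H0.

H = 0.9972, df = 2, p = 0.607392, fail to reject H0.


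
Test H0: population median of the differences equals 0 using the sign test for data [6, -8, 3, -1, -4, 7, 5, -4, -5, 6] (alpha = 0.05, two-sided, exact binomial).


Step 1: Discard zero differences. Original n = 10; n_eff = number of nonzero differences = 10.
Nonzero differences (with sign): +6, -8, +3, -1, -4, +7, +5, -4, -5, +6
Step 2: Count signs: positive = 5, negative = 5.
Step 3: Under H0: P(positive) = 0.5, so the number of positives S ~ Bin(10, 0.5).
Step 4: Two-sided exact p-value = sum of Bin(10,0.5) probabilities at or below the observed probability = 1.000000.
Step 5: alpha = 0.05. fail to reject H0.

n_eff = 10, pos = 5, neg = 5, p = 1.000000, fail to reject H0.


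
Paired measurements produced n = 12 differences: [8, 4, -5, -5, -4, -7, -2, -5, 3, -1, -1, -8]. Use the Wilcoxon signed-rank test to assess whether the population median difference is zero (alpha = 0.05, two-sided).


Step 1: Drop any zero differences (none here) and take |d_i|.
|d| = [8, 4, 5, 5, 4, 7, 2, 5, 3, 1, 1, 8]
Step 2: Midrank |d_i| (ties get averaged ranks).
ranks: |8|->11.5, |4|->5.5, |5|->8, |5|->8, |4|->5.5, |7|->10, |2|->3, |5|->8, |3|->4, |1|->1.5, |1|->1.5, |8|->11.5
Step 3: Attach original signs; sum ranks with positive sign and with negative sign.
W+ = 11.5 + 5.5 + 4 = 21
W- = 8 + 8 + 5.5 + 10 + 3 + 8 + 1.5 + 1.5 + 11.5 = 57
(Check: W+ + W- = 78 should equal n(n+1)/2 = 78.)
Step 4: Test statistic W = min(W+, W-) = 21.
Step 5: Ties in |d|, so use the tie-corrected normal approximation.
        E[W] = n(n+1)/4 = 12*13/4 = 39.
        Tie groups: |d|=1 (t=2), |d|=4 (t=2), |d|=5 (t=3), |d|=8 (t=2); sum(t^3 - t) = 42.
        Var[W] = n(n+1)(2n+1)/24 - sum(t^3-t)/48 = 3900/24 - 42/48 = 161.625.
        z = (W - E[W]) / sqrt(Var[W]) = (21 - 39) / 12.7132 = -1.4159.
        Two-sided p = 2*Phi(z) = 0.156818.
Step 6: alpha = 0.05. fail to reject H0.

W+ = 21, W- = 57, W = min = 21, p = 0.156818, fail to reject H0.


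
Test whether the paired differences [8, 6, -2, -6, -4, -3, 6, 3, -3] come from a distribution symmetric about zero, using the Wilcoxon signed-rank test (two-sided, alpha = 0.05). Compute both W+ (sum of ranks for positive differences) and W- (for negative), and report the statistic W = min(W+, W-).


Step 1: Drop any zero differences (none here) and take |d_i|.
|d| = [8, 6, 2, 6, 4, 3, 6, 3, 3]
Step 2: Midrank |d_i| (ties get averaged ranks).
ranks: |8|->9, |6|->7, |2|->1, |6|->7, |4|->5, |3|->3, |6|->7, |3|->3, |3|->3
Step 3: Attach original signs; sum ranks with positive sign and with negative sign.
W+ = 9 + 7 + 7 + 3 = 26
W- = 1 + 7 + 5 + 3 + 3 = 19
(Check: W+ + W- = 45 should equal n(n+1)/2 = 45.)
Step 4: Test statistic W = min(W+, W-) = 19.
Step 5: Ties in |d|, so use the tie-corrected normal approximation.
        E[W] = n(n+1)/4 = 9*10/4 = 22.5.
        Tie groups: |d|=3 (t=3), |d|=6 (t=3); sum(t^3 - t) = 48.
        Var[W] = n(n+1)(2n+1)/24 - sum(t^3-t)/48 = 1710/24 - 48/48 = 70.25.
        z = (W - E[W]) / sqrt(Var[W]) = (19 - 22.5) / 8.3815 = -0.4176.
        Two-sided p = 2*Phi(z) = 0.676251.
Step 6: alpha = 0.05. fail to reject H0.

W+ = 26, W- = 19, W = min = 19, p = 0.676251, fail to reject H0.


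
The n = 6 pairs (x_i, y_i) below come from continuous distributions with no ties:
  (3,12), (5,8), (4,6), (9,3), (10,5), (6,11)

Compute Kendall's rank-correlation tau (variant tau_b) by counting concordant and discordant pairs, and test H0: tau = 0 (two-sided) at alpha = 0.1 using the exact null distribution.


Step 1: Enumerate the 15 unordered pairs (i,j) with i<j and classify each by sign(x_j-x_i) * sign(y_j-y_i).
  (1,2):dx=+2,dy=-4->D; (1,3):dx=+1,dy=-6->D; (1,4):dx=+6,dy=-9->D; (1,5):dx=+7,dy=-7->D
  (1,6):dx=+3,dy=-1->D; (2,3):dx=-1,dy=-2->C; (2,4):dx=+4,dy=-5->D; (2,5):dx=+5,dy=-3->D
  (2,6):dx=+1,dy=+3->C; (3,4):dx=+5,dy=-3->D; (3,5):dx=+6,dy=-1->D; (3,6):dx=+2,dy=+5->C
  (4,5):dx=+1,dy=+2->C; (4,6):dx=-3,dy=+8->D; (5,6):dx=-4,dy=+6->D
Step 2: C = 4, D = 11, total pairs = 15.
Step 3: tau = (C - D)/(n(n-1)/2) = (4 - 11)/15 = -0.466667.
Step 4: Exact two-sided p-value (enumerate n! = 720 permutations of y under H0): p = 0.272222.
Step 5: alpha = 0.1. fail to reject H0.

tau_b = -0.4667 (C=4, D=11), p = 0.272222, fail to reject H0.


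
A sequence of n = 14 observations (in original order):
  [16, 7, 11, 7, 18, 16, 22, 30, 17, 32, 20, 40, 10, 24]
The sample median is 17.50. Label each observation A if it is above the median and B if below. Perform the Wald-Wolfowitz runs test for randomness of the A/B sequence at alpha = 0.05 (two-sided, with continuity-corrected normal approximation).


Step 1: Compute median = 17.50; label A = above, B = below.
Labels in order: BBBBABAABAAABA  (n_A = 7, n_B = 7)
Step 2: Count runs R = 8.
Step 3: Under H0 (random ordering), E[R] = 2*n_A*n_B/(n_A+n_B) + 1 = 2*7*7/14 + 1 = 8.0000.
        Var[R] = 2*n_A*n_B*(2*n_A*n_B - n_A - n_B) / ((n_A+n_B)^2 * (n_A+n_B-1)) = 8232/2548 = 3.2308.
        SD[R] = 1.7974.
Step 4: R = E[R], so z = 0 with no continuity correction.
Step 5: Two-sided p-value via normal approximation = 2*(1 - Phi(|z|)) = 1.000000.
Step 6: alpha = 0.05. fail to reject H0.

R = 8, z = 0.0000, p = 1.000000, fail to reject H0.


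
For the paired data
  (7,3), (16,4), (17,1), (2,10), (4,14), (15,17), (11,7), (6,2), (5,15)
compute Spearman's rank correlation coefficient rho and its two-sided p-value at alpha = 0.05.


Step 1: Rank x and y separately (midranks; no ties here).
rank(x): 7->5, 16->8, 17->9, 2->1, 4->2, 15->7, 11->6, 6->4, 5->3
rank(y): 3->3, 4->4, 1->1, 10->6, 14->7, 17->9, 7->5, 2->2, 15->8
Step 2: d_i = R_x(i) - R_y(i); compute d_i^2.
  (5-3)^2=4, (8-4)^2=16, (9-1)^2=64, (1-6)^2=25, (2-7)^2=25, (7-9)^2=4, (6-5)^2=1, (4-2)^2=4, (3-8)^2=25
sum(d^2) = 168.
Step 3: rho = 1 - 6*168 / (9*(9^2 - 1)) = 1 - 1008/720 = -0.400000.
Step 4: Under H0, t = rho * sqrt((n-2)/(1-rho^2)) = -1.1547 ~ t(7).
Step 5: Two-sided p-value from the t-distribution with 7 df = 0.286105.
Step 6: alpha = 0.05. fail to reject H0.

rho = -0.4000, p = 0.286105, fail to reject H0 at alpha = 0.05.


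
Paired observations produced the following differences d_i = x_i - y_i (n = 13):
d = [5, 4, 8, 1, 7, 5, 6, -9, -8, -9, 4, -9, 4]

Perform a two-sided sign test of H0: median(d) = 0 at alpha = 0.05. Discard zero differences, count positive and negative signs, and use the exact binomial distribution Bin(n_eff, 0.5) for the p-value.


Step 1: Discard zero differences. Original n = 13; n_eff = number of nonzero differences = 13.
Nonzero differences (with sign): +5, +4, +8, +1, +7, +5, +6, -9, -8, -9, +4, -9, +4
Step 2: Count signs: positive = 9, negative = 4.
Step 3: Under H0: P(positive) = 0.5, so the number of positives S ~ Bin(13, 0.5).
Step 4: Two-sided exact p-value = sum of Bin(13,0.5) probabilities at or below the observed probability = 0.266846.
Step 5: alpha = 0.05. fail to reject H0.

n_eff = 13, pos = 9, neg = 4, p = 0.266846, fail to reject H0.


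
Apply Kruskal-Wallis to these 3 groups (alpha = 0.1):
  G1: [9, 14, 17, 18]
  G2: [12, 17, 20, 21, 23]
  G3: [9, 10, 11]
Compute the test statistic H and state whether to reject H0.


Step 1: Combine all N = 12 observations and assign midranks.
sorted (value, group, rank): (9,G1,1.5), (9,G3,1.5), (10,G3,3), (11,G3,4), (12,G2,5), (14,G1,6), (17,G1,7.5), (17,G2,7.5), (18,G1,9), (20,G2,10), (21,G2,11), (23,G2,12)
Step 2: Sum ranks within each group.
R_1 = 24 (n_1 = 4)
R_2 = 45.5 (n_2 = 5)
R_3 = 8.5 (n_3 = 3)
Step 3: H = 12/(N(N+1)) * sum(R_i^2/n_i) - 3(N+1)
     = 12/(12*13) * (24^2/4 + 45.5^2/5 + 8.5^2/3) - 3*13
     = 0.076923 * 582.133 - 39
     = 5.779487.
Step 4: Ties present; correction factor C = 1 - 12/(12^3 - 12) = 0.993007. Corrected H = 5.779487 / 0.993007 = 5.820188.
Step 5: Under H0, H ~ chi^2(2); p-value = 0.054471.
Step 6: alpha = 0.1. reject H0.

H = 5.8202, df = 2, p = 0.054471, reject H0.


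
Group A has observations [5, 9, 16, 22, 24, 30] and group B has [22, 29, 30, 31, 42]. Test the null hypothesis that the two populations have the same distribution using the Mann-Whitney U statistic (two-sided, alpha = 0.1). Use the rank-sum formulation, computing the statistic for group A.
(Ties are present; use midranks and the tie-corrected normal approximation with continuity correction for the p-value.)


Step 1: Combine and sort all 11 observations; assign midranks.
sorted (value, group): (5,X), (9,X), (16,X), (22,X), (22,Y), (24,X), (29,Y), (30,X), (30,Y), (31,Y), (42,Y)
ranks: 5->1, 9->2, 16->3, 22->4.5, 22->4.5, 24->6, 29->7, 30->8.5, 30->8.5, 31->10, 42->11
Step 2: Rank sum for X: R1 = 1 + 2 + 3 + 4.5 + 6 + 8.5 = 25.
Step 3: U_X = R1 - n1(n1+1)/2 = 25 - 6*7/2 = 25 - 21 = 4.
       U_Y = n1*n2 - U_X = 30 - 4 = 26.
Step 4: Ties are present, so use the tie-corrected normal approximation (with continuity correction) for the p-value.
Step 5: p-value = 0.054129; compare to alpha = 0.1. reject H0.

U_X = 4, p = 0.054129, reject H0 at alpha = 0.1.


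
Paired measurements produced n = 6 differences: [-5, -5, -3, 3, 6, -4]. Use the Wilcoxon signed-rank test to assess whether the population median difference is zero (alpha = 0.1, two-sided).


Step 1: Drop any zero differences (none here) and take |d_i|.
|d| = [5, 5, 3, 3, 6, 4]
Step 2: Midrank |d_i| (ties get averaged ranks).
ranks: |5|->4.5, |5|->4.5, |3|->1.5, |3|->1.5, |6|->6, |4|->3
Step 3: Attach original signs; sum ranks with positive sign and with negative sign.
W+ = 1.5 + 6 = 7.5
W- = 4.5 + 4.5 + 1.5 + 3 = 13.5
(Check: W+ + W- = 21 should equal n(n+1)/2 = 21.)
Step 4: Test statistic W = min(W+, W-) = 7.5.
Step 5: Ties in |d|, so use the tie-corrected normal approximation.
        E[W] = n(n+1)/4 = 6*7/4 = 10.5.
        Tie groups: |d|=3 (t=2), |d|=5 (t=2); sum(t^3 - t) = 12.
        Var[W] = n(n+1)(2n+1)/24 - sum(t^3-t)/48 = 546/24 - 12/48 = 22.5.
        z = (W - E[W]) / sqrt(Var[W]) = (7.5 - 10.5) / 4.7434 = -0.6325.
        Two-sided p = 2*Phi(z) = 0.527089.
Step 6: alpha = 0.1. fail to reject H0.

W+ = 7.5, W- = 13.5, W = min = 7.5, p = 0.527089, fail to reject H0.


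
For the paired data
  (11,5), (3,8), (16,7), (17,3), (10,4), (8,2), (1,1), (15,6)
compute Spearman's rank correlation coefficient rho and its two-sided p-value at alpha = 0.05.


Step 1: Rank x and y separately (midranks; no ties here).
rank(x): 11->5, 3->2, 16->7, 17->8, 10->4, 8->3, 1->1, 15->6
rank(y): 5->5, 8->8, 7->7, 3->3, 4->4, 2->2, 1->1, 6->6
Step 2: d_i = R_x(i) - R_y(i); compute d_i^2.
  (5-5)^2=0, (2-8)^2=36, (7-7)^2=0, (8-3)^2=25, (4-4)^2=0, (3-2)^2=1, (1-1)^2=0, (6-6)^2=0
sum(d^2) = 62.
Step 3: rho = 1 - 6*62 / (8*(8^2 - 1)) = 1 - 372/504 = 0.261905.
Step 4: Under H0, t = rho * sqrt((n-2)/(1-rho^2)) = 0.6647 ~ t(6).
Step 5: Two-sided p-value from the t-distribution with 6 df = 0.530923.
Step 6: alpha = 0.05. fail to reject H0.

rho = 0.2619, p = 0.530923, fail to reject H0 at alpha = 0.05.


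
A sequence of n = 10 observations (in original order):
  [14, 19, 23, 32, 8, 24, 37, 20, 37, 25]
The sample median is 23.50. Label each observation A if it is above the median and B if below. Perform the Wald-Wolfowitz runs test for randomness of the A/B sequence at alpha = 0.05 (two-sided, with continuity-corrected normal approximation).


Step 1: Compute median = 23.50; label A = above, B = below.
Labels in order: BBBABAABAA  (n_A = 5, n_B = 5)
Step 2: Count runs R = 6.
Step 3: Under H0 (random ordering), E[R] = 2*n_A*n_B/(n_A+n_B) + 1 = 2*5*5/10 + 1 = 6.0000.
        Var[R] = 2*n_A*n_B*(2*n_A*n_B - n_A - n_B) / ((n_A+n_B)^2 * (n_A+n_B-1)) = 2000/900 = 2.2222.
        SD[R] = 1.4907.
Step 4: R = E[R], so z = 0 with no continuity correction.
Step 5: Two-sided p-value via normal approximation = 2*(1 - Phi(|z|)) = 1.000000.
Step 6: alpha = 0.05. fail to reject H0.

R = 6, z = 0.0000, p = 1.000000, fail to reject H0.


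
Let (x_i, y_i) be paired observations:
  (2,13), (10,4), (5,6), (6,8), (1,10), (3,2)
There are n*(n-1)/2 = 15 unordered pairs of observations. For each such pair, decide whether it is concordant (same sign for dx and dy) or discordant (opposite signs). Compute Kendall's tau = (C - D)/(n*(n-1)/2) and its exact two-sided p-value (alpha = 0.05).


Step 1: Enumerate the 15 unordered pairs (i,j) with i<j and classify each by sign(x_j-x_i) * sign(y_j-y_i).
  (1,2):dx=+8,dy=-9->D; (1,3):dx=+3,dy=-7->D; (1,4):dx=+4,dy=-5->D; (1,5):dx=-1,dy=-3->C
  (1,6):dx=+1,dy=-11->D; (2,3):dx=-5,dy=+2->D; (2,4):dx=-4,dy=+4->D; (2,5):dx=-9,dy=+6->D
  (2,6):dx=-7,dy=-2->C; (3,4):dx=+1,dy=+2->C; (3,5):dx=-4,dy=+4->D; (3,6):dx=-2,dy=-4->C
  (4,5):dx=-5,dy=+2->D; (4,6):dx=-3,dy=-6->C; (5,6):dx=+2,dy=-8->D
Step 2: C = 5, D = 10, total pairs = 15.
Step 3: tau = (C - D)/(n(n-1)/2) = (5 - 10)/15 = -0.333333.
Step 4: Exact two-sided p-value (enumerate n! = 720 permutations of y under H0): p = 0.469444.
Step 5: alpha = 0.05. fail to reject H0.

tau_b = -0.3333 (C=5, D=10), p = 0.469444, fail to reject H0.


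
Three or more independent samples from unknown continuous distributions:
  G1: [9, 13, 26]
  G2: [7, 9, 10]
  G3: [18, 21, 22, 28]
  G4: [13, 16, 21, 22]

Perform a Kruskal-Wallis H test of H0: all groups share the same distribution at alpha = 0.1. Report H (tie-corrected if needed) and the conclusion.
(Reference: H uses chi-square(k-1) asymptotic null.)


Step 1: Combine all N = 14 observations and assign midranks.
sorted (value, group, rank): (7,G2,1), (9,G1,2.5), (9,G2,2.5), (10,G2,4), (13,G1,5.5), (13,G4,5.5), (16,G4,7), (18,G3,8), (21,G3,9.5), (21,G4,9.5), (22,G3,11.5), (22,G4,11.5), (26,G1,13), (28,G3,14)
Step 2: Sum ranks within each group.
R_1 = 21 (n_1 = 3)
R_2 = 7.5 (n_2 = 3)
R_3 = 43 (n_3 = 4)
R_4 = 33.5 (n_4 = 4)
Step 3: H = 12/(N(N+1)) * sum(R_i^2/n_i) - 3(N+1)
     = 12/(14*15) * (21^2/3 + 7.5^2/3 + 43^2/4 + 33.5^2/4) - 3*15
     = 0.057143 * 908.562 - 45
     = 6.917857.
Step 4: Ties present; correction factor C = 1 - 24/(14^3 - 14) = 0.991209. Corrected H = 6.917857 / 0.991209 = 6.979213.
Step 5: Under H0, H ~ chi^2(3); p-value = 0.072563.
Step 6: alpha = 0.1. reject H0.

H = 6.9792, df = 3, p = 0.072563, reject H0.


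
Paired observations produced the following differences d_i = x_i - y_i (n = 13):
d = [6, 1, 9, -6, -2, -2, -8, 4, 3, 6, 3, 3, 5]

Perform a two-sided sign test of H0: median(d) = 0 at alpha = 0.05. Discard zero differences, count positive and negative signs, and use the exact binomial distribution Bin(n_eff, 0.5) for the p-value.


Step 1: Discard zero differences. Original n = 13; n_eff = number of nonzero differences = 13.
Nonzero differences (with sign): +6, +1, +9, -6, -2, -2, -8, +4, +3, +6, +3, +3, +5
Step 2: Count signs: positive = 9, negative = 4.
Step 3: Under H0: P(positive) = 0.5, so the number of positives S ~ Bin(13, 0.5).
Step 4: Two-sided exact p-value = sum of Bin(13,0.5) probabilities at or below the observed probability = 0.266846.
Step 5: alpha = 0.05. fail to reject H0.

n_eff = 13, pos = 9, neg = 4, p = 0.266846, fail to reject H0.


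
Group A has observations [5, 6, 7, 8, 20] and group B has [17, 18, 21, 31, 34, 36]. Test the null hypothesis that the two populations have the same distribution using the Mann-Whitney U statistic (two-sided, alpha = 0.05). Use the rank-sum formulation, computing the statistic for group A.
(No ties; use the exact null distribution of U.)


Step 1: Combine and sort all 11 observations; assign midranks.
sorted (value, group): (5,X), (6,X), (7,X), (8,X), (17,Y), (18,Y), (20,X), (21,Y), (31,Y), (34,Y), (36,Y)
ranks: 5->1, 6->2, 7->3, 8->4, 17->5, 18->6, 20->7, 21->8, 31->9, 34->10, 36->11
Step 2: Rank sum for X: R1 = 1 + 2 + 3 + 4 + 7 = 17.
Step 3: U_X = R1 - n1(n1+1)/2 = 17 - 5*6/2 = 17 - 15 = 2.
       U_Y = n1*n2 - U_X = 30 - 2 = 28.
Step 4: No ties, so the exact null distribution of U (based on enumerating the C(11,5) = 462 equally likely rank assignments) gives the two-sided p-value.
Step 5: p-value = 0.017316; compare to alpha = 0.05. reject H0.

U_X = 2, p = 0.017316, reject H0 at alpha = 0.05.


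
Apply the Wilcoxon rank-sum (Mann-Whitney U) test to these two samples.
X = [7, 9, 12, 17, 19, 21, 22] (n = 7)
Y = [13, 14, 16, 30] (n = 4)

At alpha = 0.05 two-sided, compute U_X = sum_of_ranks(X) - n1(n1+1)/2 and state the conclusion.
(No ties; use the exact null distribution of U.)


Step 1: Combine and sort all 11 observations; assign midranks.
sorted (value, group): (7,X), (9,X), (12,X), (13,Y), (14,Y), (16,Y), (17,X), (19,X), (21,X), (22,X), (30,Y)
ranks: 7->1, 9->2, 12->3, 13->4, 14->5, 16->6, 17->7, 19->8, 21->9, 22->10, 30->11
Step 2: Rank sum for X: R1 = 1 + 2 + 3 + 7 + 8 + 9 + 10 = 40.
Step 3: U_X = R1 - n1(n1+1)/2 = 40 - 7*8/2 = 40 - 28 = 12.
       U_Y = n1*n2 - U_X = 28 - 12 = 16.
Step 4: No ties, so the exact null distribution of U (based on enumerating the C(11,7) = 330 equally likely rank assignments) gives the two-sided p-value.
Step 5: p-value = 0.787879; compare to alpha = 0.05. fail to reject H0.

U_X = 12, p = 0.787879, fail to reject H0 at alpha = 0.05.


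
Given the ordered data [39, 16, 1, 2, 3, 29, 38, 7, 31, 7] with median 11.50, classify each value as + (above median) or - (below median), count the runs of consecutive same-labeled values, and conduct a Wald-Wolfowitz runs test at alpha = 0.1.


Step 1: Compute median = 11.50; label A = above, B = below.
Labels in order: AABBBAABAB  (n_A = 5, n_B = 5)
Step 2: Count runs R = 6.
Step 3: Under H0 (random ordering), E[R] = 2*n_A*n_B/(n_A+n_B) + 1 = 2*5*5/10 + 1 = 6.0000.
        Var[R] = 2*n_A*n_B*(2*n_A*n_B - n_A - n_B) / ((n_A+n_B)^2 * (n_A+n_B-1)) = 2000/900 = 2.2222.
        SD[R] = 1.4907.
Step 4: R = E[R], so z = 0 with no continuity correction.
Step 5: Two-sided p-value via normal approximation = 2*(1 - Phi(|z|)) = 1.000000.
Step 6: alpha = 0.1. fail to reject H0.

R = 6, z = 0.0000, p = 1.000000, fail to reject H0.


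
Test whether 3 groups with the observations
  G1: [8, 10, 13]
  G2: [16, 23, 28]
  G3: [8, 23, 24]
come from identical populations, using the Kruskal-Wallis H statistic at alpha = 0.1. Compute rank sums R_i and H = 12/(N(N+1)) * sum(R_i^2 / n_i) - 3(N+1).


Step 1: Combine all N = 9 observations and assign midranks.
sorted (value, group, rank): (8,G1,1.5), (8,G3,1.5), (10,G1,3), (13,G1,4), (16,G2,5), (23,G2,6.5), (23,G3,6.5), (24,G3,8), (28,G2,9)
Step 2: Sum ranks within each group.
R_1 = 8.5 (n_1 = 3)
R_2 = 20.5 (n_2 = 3)
R_3 = 16 (n_3 = 3)
Step 3: H = 12/(N(N+1)) * sum(R_i^2/n_i) - 3(N+1)
     = 12/(9*10) * (8.5^2/3 + 20.5^2/3 + 16^2/3) - 3*10
     = 0.133333 * 249.5 - 30
     = 3.266667.
Step 4: Ties present; correction factor C = 1 - 12/(9^3 - 9) = 0.983333. Corrected H = 3.266667 / 0.983333 = 3.322034.
Step 5: Under H0, H ~ chi^2(2); p-value = 0.189946.
Step 6: alpha = 0.1. fail to reject H0.

H = 3.3220, df = 2, p = 0.189946, fail to reject H0.


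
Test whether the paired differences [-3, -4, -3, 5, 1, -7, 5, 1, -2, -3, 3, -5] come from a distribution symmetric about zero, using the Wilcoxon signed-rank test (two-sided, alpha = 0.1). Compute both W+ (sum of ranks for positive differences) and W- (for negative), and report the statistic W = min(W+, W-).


Step 1: Drop any zero differences (none here) and take |d_i|.
|d| = [3, 4, 3, 5, 1, 7, 5, 1, 2, 3, 3, 5]
Step 2: Midrank |d_i| (ties get averaged ranks).
ranks: |3|->5.5, |4|->8, |3|->5.5, |5|->10, |1|->1.5, |7|->12, |5|->10, |1|->1.5, |2|->3, |3|->5.5, |3|->5.5, |5|->10
Step 3: Attach original signs; sum ranks with positive sign and with negative sign.
W+ = 10 + 1.5 + 10 + 1.5 + 5.5 = 28.5
W- = 5.5 + 8 + 5.5 + 12 + 3 + 5.5 + 10 = 49.5
(Check: W+ + W- = 78 should equal n(n+1)/2 = 78.)
Step 4: Test statistic W = min(W+, W-) = 28.5.
Step 5: Ties in |d|, so use the tie-corrected normal approximation.
        E[W] = n(n+1)/4 = 12*13/4 = 39.
        Tie groups: |d|=1 (t=2), |d|=3 (t=4), |d|=5 (t=3); sum(t^3 - t) = 90.
        Var[W] = n(n+1)(2n+1)/24 - sum(t^3-t)/48 = 3900/24 - 90/48 = 160.625.
        z = (W - E[W]) / sqrt(Var[W]) = (28.5 - 39) / 12.6738 = -0.8285.
        Two-sided p = 2*Phi(z) = 0.407398.
Step 6: alpha = 0.1. fail to reject H0.

W+ = 28.5, W- = 49.5, W = min = 28.5, p = 0.407398, fail to reject H0.


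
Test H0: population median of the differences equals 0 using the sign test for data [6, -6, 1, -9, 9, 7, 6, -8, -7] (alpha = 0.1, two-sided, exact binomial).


Step 1: Discard zero differences. Original n = 9; n_eff = number of nonzero differences = 9.
Nonzero differences (with sign): +6, -6, +1, -9, +9, +7, +6, -8, -7
Step 2: Count signs: positive = 5, negative = 4.
Step 3: Under H0: P(positive) = 0.5, so the number of positives S ~ Bin(9, 0.5).
Step 4: Two-sided exact p-value = sum of Bin(9,0.5) probabilities at or below the observed probability = 1.000000.
Step 5: alpha = 0.1. fail to reject H0.

n_eff = 9, pos = 5, neg = 4, p = 1.000000, fail to reject H0.


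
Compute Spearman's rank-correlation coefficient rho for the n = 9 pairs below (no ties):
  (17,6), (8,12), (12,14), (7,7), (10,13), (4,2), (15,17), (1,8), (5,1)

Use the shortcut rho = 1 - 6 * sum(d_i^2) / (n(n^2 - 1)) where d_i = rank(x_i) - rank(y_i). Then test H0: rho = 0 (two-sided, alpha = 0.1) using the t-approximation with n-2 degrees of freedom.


Step 1: Rank x and y separately (midranks; no ties here).
rank(x): 17->9, 8->5, 12->7, 7->4, 10->6, 4->2, 15->8, 1->1, 5->3
rank(y): 6->3, 12->6, 14->8, 7->4, 13->7, 2->2, 17->9, 8->5, 1->1
Step 2: d_i = R_x(i) - R_y(i); compute d_i^2.
  (9-3)^2=36, (5-6)^2=1, (7-8)^2=1, (4-4)^2=0, (6-7)^2=1, (2-2)^2=0, (8-9)^2=1, (1-5)^2=16, (3-1)^2=4
sum(d^2) = 60.
Step 3: rho = 1 - 6*60 / (9*(9^2 - 1)) = 1 - 360/720 = 0.500000.
Step 4: Under H0, t = rho * sqrt((n-2)/(1-rho^2)) = 1.5275 ~ t(7).
Step 5: Two-sided p-value from the t-distribution with 7 df = 0.170471.
Step 6: alpha = 0.1. fail to reject H0.

rho = 0.5000, p = 0.170471, fail to reject H0 at alpha = 0.1.


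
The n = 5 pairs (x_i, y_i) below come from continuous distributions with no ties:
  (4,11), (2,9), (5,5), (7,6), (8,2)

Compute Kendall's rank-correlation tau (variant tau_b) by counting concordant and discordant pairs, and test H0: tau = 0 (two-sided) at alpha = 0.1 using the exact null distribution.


Step 1: Enumerate the 10 unordered pairs (i,j) with i<j and classify each by sign(x_j-x_i) * sign(y_j-y_i).
  (1,2):dx=-2,dy=-2->C; (1,3):dx=+1,dy=-6->D; (1,4):dx=+3,dy=-5->D; (1,5):dx=+4,dy=-9->D
  (2,3):dx=+3,dy=-4->D; (2,4):dx=+5,dy=-3->D; (2,5):dx=+6,dy=-7->D; (3,4):dx=+2,dy=+1->C
  (3,5):dx=+3,dy=-3->D; (4,5):dx=+1,dy=-4->D
Step 2: C = 2, D = 8, total pairs = 10.
Step 3: tau = (C - D)/(n(n-1)/2) = (2 - 8)/10 = -0.600000.
Step 4: Exact two-sided p-value (enumerate n! = 120 permutations of y under H0): p = 0.233333.
Step 5: alpha = 0.1. fail to reject H0.

tau_b = -0.6000 (C=2, D=8), p = 0.233333, fail to reject H0.


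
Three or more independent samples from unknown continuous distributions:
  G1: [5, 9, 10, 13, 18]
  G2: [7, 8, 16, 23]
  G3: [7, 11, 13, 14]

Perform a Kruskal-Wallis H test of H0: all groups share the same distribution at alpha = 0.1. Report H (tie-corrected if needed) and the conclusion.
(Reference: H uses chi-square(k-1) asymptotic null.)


Step 1: Combine all N = 13 observations and assign midranks.
sorted (value, group, rank): (5,G1,1), (7,G2,2.5), (7,G3,2.5), (8,G2,4), (9,G1,5), (10,G1,6), (11,G3,7), (13,G1,8.5), (13,G3,8.5), (14,G3,10), (16,G2,11), (18,G1,12), (23,G2,13)
Step 2: Sum ranks within each group.
R_1 = 32.5 (n_1 = 5)
R_2 = 30.5 (n_2 = 4)
R_3 = 28 (n_3 = 4)
Step 3: H = 12/(N(N+1)) * sum(R_i^2/n_i) - 3(N+1)
     = 12/(13*14) * (32.5^2/5 + 30.5^2/4 + 28^2/4) - 3*14
     = 0.065934 * 639.812 - 42
     = 0.185440.
Step 4: Ties present; correction factor C = 1 - 12/(13^3 - 13) = 0.994505. Corrected H = 0.185440 / 0.994505 = 0.186464.
Step 5: Under H0, H ~ chi^2(2); p-value = 0.910982.
Step 6: alpha = 0.1. fail to reject H0.

H = 0.1865, df = 2, p = 0.910982, fail to reject H0.


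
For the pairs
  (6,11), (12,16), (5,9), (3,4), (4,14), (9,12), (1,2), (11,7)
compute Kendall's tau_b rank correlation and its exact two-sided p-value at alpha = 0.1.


Step 1: Enumerate the 28 unordered pairs (i,j) with i<j and classify each by sign(x_j-x_i) * sign(y_j-y_i).
  (1,2):dx=+6,dy=+5->C; (1,3):dx=-1,dy=-2->C; (1,4):dx=-3,dy=-7->C; (1,5):dx=-2,dy=+3->D
  (1,6):dx=+3,dy=+1->C; (1,7):dx=-5,dy=-9->C; (1,8):dx=+5,dy=-4->D; (2,3):dx=-7,dy=-7->C
  (2,4):dx=-9,dy=-12->C; (2,5):dx=-8,dy=-2->C; (2,6):dx=-3,dy=-4->C; (2,7):dx=-11,dy=-14->C
  (2,8):dx=-1,dy=-9->C; (3,4):dx=-2,dy=-5->C; (3,5):dx=-1,dy=+5->D; (3,6):dx=+4,dy=+3->C
  (3,7):dx=-4,dy=-7->C; (3,8):dx=+6,dy=-2->D; (4,5):dx=+1,dy=+10->C; (4,6):dx=+6,dy=+8->C
  (4,7):dx=-2,dy=-2->C; (4,8):dx=+8,dy=+3->C; (5,6):dx=+5,dy=-2->D; (5,7):dx=-3,dy=-12->C
  (5,8):dx=+7,dy=-7->D; (6,7):dx=-8,dy=-10->C; (6,8):dx=+2,dy=-5->D; (7,8):dx=+10,dy=+5->C
Step 2: C = 21, D = 7, total pairs = 28.
Step 3: tau = (C - D)/(n(n-1)/2) = (21 - 7)/28 = 0.500000.
Step 4: Exact two-sided p-value (enumerate n! = 40320 permutations of y under H0): p = 0.108681.
Step 5: alpha = 0.1. fail to reject H0.

tau_b = 0.5000 (C=21, D=7), p = 0.108681, fail to reject H0.


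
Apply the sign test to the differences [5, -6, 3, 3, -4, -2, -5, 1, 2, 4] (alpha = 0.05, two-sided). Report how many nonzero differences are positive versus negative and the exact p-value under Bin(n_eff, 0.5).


Step 1: Discard zero differences. Original n = 10; n_eff = number of nonzero differences = 10.
Nonzero differences (with sign): +5, -6, +3, +3, -4, -2, -5, +1, +2, +4
Step 2: Count signs: positive = 6, negative = 4.
Step 3: Under H0: P(positive) = 0.5, so the number of positives S ~ Bin(10, 0.5).
Step 4: Two-sided exact p-value = sum of Bin(10,0.5) probabilities at or below the observed probability = 0.753906.
Step 5: alpha = 0.05. fail to reject H0.

n_eff = 10, pos = 6, neg = 4, p = 0.753906, fail to reject H0.


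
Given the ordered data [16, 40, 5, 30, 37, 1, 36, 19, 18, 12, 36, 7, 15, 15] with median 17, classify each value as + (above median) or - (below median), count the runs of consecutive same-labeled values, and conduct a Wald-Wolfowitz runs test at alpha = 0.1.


Step 1: Compute median = 17; label A = above, B = below.
Labels in order: BABAABAAABABBB  (n_A = 7, n_B = 7)
Step 2: Count runs R = 9.
Step 3: Under H0 (random ordering), E[R] = 2*n_A*n_B/(n_A+n_B) + 1 = 2*7*7/14 + 1 = 8.0000.
        Var[R] = 2*n_A*n_B*(2*n_A*n_B - n_A - n_B) / ((n_A+n_B)^2 * (n_A+n_B-1)) = 8232/2548 = 3.2308.
        SD[R] = 1.7974.
Step 4: Continuity-corrected z = (R - 0.5 - E[R]) / SD[R] = (9 - 0.5 - 8.0000) / 1.7974 = 0.2782.
Step 5: Two-sided p-value via normal approximation = 2*(1 - Phi(|z|)) = 0.780879.
Step 6: alpha = 0.1. fail to reject H0.

R = 9, z = 0.2782, p = 0.780879, fail to reject H0.


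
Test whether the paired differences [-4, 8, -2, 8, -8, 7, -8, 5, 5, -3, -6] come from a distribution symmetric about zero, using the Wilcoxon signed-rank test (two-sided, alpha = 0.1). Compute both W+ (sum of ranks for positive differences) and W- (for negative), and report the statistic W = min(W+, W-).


Step 1: Drop any zero differences (none here) and take |d_i|.
|d| = [4, 8, 2, 8, 8, 7, 8, 5, 5, 3, 6]
Step 2: Midrank |d_i| (ties get averaged ranks).
ranks: |4|->3, |8|->9.5, |2|->1, |8|->9.5, |8|->9.5, |7|->7, |8|->9.5, |5|->4.5, |5|->4.5, |3|->2, |6|->6
Step 3: Attach original signs; sum ranks with positive sign and with negative sign.
W+ = 9.5 + 9.5 + 7 + 4.5 + 4.5 = 35
W- = 3 + 1 + 9.5 + 9.5 + 2 + 6 = 31
(Check: W+ + W- = 66 should equal n(n+1)/2 = 66.)
Step 4: Test statistic W = min(W+, W-) = 31.
Step 5: Ties in |d|, so use the tie-corrected normal approximation.
        E[W] = n(n+1)/4 = 11*12/4 = 33.
        Tie groups: |d|=5 (t=2), |d|=8 (t=4); sum(t^3 - t) = 66.
        Var[W] = n(n+1)(2n+1)/24 - sum(t^3-t)/48 = 3036/24 - 66/48 = 125.125.
        z = (W - E[W]) / sqrt(Var[W]) = (31 - 33) / 11.1859 = -0.1788.
        Two-sided p = 2*Phi(z) = 0.858098.
Step 6: alpha = 0.1. fail to reject H0.

W+ = 35, W- = 31, W = min = 31, p = 0.858098, fail to reject H0.


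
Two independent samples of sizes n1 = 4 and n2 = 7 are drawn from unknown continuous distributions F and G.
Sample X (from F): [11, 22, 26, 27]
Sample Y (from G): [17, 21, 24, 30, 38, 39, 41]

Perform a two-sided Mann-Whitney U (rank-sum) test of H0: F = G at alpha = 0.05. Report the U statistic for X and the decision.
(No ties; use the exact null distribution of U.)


Step 1: Combine and sort all 11 observations; assign midranks.
sorted (value, group): (11,X), (17,Y), (21,Y), (22,X), (24,Y), (26,X), (27,X), (30,Y), (38,Y), (39,Y), (41,Y)
ranks: 11->1, 17->2, 21->3, 22->4, 24->5, 26->6, 27->7, 30->8, 38->9, 39->10, 41->11
Step 2: Rank sum for X: R1 = 1 + 4 + 6 + 7 = 18.
Step 3: U_X = R1 - n1(n1+1)/2 = 18 - 4*5/2 = 18 - 10 = 8.
       U_Y = n1*n2 - U_X = 28 - 8 = 20.
Step 4: No ties, so the exact null distribution of U (based on enumerating the C(11,4) = 330 equally likely rank assignments) gives the two-sided p-value.
Step 5: p-value = 0.315152; compare to alpha = 0.05. fail to reject H0.

U_X = 8, p = 0.315152, fail to reject H0 at alpha = 0.05.
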